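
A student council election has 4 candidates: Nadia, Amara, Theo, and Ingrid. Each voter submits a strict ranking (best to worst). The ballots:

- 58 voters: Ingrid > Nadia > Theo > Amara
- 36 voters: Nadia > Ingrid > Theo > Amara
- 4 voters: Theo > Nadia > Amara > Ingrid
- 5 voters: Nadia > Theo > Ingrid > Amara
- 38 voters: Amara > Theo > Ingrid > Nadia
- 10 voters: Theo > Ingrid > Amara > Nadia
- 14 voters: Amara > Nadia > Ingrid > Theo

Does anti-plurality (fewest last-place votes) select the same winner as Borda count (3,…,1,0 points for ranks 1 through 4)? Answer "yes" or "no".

yes

Anti-plurality — last-place votes: Nadia 48, Amara 99, Theo 14, Ingrid 4. Winner: Ingrid.
Borda — scores: Nadia 275, Amara 170, Theo 222, Ingrid 323. Winner: Ingrid.
The two methods agree.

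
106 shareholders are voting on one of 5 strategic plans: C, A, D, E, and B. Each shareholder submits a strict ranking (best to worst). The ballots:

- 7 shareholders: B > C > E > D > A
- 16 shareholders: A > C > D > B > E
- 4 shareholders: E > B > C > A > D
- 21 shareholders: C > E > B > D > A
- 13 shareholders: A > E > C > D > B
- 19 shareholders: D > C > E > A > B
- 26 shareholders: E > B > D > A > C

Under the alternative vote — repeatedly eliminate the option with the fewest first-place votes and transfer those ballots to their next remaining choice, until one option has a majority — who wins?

C

Round 1: C 21, A 29, D 19, E 30, B 7. Eliminate B.
Round 2: C 28, A 29, D 19, E 30. Eliminate D.
Round 3: C 47, A 29, E 30. Eliminate A.
Round 4: C 63, E 43. C has a majority.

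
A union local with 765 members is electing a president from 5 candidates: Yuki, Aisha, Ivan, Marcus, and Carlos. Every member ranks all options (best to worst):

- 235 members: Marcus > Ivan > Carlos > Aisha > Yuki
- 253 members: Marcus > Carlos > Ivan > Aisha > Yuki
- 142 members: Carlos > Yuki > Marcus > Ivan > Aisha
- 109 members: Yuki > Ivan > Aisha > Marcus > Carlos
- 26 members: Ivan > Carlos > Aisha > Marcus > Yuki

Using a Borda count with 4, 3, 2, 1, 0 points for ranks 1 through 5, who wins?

Marcus

Yuki: 235·0 + 253·0 + 142·3 + 109·4 + 26·0 = 862
Aisha: 235·1 + 253·1 + 142·0 + 109·2 + 26·2 = 758
Ivan: 235·3 + 253·2 + 142·1 + 109·3 + 26·4 = 1784
Marcus: 235·4 + 253·4 + 142·2 + 109·1 + 26·1 = 2371
Carlos: 235·2 + 253·3 + 142·4 + 109·0 + 26·3 = 1875
Marcus has the highest Borda score (2371).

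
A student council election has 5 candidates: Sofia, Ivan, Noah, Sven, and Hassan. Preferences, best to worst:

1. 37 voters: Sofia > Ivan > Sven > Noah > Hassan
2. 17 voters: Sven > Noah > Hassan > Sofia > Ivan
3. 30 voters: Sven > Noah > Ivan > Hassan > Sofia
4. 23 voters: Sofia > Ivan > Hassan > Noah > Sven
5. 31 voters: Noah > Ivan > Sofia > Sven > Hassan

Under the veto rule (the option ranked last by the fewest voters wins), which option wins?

Last-place votes: Sofia 30, Ivan 17, Noah 0, Sven 23, Hassan 68.
Noah is ranked last by the fewest voters, so Noah wins.

Noah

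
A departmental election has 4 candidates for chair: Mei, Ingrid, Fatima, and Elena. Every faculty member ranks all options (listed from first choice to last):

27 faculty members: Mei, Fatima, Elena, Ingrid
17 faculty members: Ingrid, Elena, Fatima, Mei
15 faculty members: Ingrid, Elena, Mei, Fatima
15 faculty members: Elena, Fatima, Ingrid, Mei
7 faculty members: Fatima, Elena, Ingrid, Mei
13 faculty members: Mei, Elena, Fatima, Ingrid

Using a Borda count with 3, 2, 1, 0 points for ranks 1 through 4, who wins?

Mei: 27·3 + 17·0 + 15·1 + 15·0 + 7·0 + 13·3 = 135
Ingrid: 27·0 + 17·3 + 15·3 + 15·1 + 7·1 + 13·0 = 118
Fatima: 27·2 + 17·1 + 15·0 + 15·2 + 7·3 + 13·1 = 135
Elena: 27·1 + 17·2 + 15·2 + 15·3 + 7·2 + 13·2 = 176
Elena has the highest Borda score (176).

Elena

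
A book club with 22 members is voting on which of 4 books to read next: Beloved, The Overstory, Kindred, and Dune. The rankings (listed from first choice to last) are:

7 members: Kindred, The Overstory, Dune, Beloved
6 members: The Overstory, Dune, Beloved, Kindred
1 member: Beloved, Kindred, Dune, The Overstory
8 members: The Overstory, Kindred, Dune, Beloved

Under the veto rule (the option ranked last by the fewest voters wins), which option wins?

Dune

Last-place votes: Beloved 15, The Overstory 1, Kindred 6, Dune 0.
Dune is ranked last by the fewest voters, so Dune wins.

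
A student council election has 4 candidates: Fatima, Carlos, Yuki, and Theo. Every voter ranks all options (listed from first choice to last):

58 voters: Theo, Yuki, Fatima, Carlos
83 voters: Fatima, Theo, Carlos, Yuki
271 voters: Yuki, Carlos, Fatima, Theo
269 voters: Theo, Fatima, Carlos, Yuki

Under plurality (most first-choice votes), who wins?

First-place votes: Fatima 83, Carlos 0, Yuki 271, Theo 327.
Theo has the most first-place votes.

Theo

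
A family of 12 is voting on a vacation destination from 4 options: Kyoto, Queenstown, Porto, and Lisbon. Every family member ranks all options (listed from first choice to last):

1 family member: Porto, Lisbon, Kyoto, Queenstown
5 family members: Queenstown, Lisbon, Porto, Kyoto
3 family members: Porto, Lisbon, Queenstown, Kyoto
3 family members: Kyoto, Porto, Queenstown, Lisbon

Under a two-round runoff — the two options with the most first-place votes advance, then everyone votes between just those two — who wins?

Porto

Round 1 first-place votes: Kyoto 3, Queenstown 5, Porto 4, Lisbon 0.
Queenstown and Porto advance.
Runoff: Queenstown is preferred to Porto by 5 voters; Porto by 7.
Porto wins the runoff.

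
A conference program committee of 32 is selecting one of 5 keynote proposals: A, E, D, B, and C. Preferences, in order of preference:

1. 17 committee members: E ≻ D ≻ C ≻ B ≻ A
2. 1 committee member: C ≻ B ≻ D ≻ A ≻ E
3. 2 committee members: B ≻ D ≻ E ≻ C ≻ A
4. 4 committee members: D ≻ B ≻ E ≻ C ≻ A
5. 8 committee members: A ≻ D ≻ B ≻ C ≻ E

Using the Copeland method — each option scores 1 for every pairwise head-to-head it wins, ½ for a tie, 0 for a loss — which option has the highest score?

A: loses to E, D, B, and C → score 0.
E: beats A, D, B, and C → score 4.
D: beats A, B, and C; loses to E → score 3.
B: beats A; loses to E, D, and C → score 1.
C: beats A and B; loses to E and D → score 2.
E has the best pairwise record.

E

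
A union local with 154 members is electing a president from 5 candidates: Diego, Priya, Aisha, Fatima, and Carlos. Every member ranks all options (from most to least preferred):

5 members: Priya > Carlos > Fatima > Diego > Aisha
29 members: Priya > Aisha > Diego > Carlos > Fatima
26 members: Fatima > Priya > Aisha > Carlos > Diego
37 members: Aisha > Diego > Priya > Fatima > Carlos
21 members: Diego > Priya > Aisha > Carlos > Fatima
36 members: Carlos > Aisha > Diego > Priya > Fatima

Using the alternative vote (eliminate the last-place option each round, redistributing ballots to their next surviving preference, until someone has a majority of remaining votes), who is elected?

Round 1: Diego 21, Priya 34, Aisha 37, Fatima 26, Carlos 36. Eliminate Diego.
Round 2: Priya 55, Aisha 37, Fatima 26, Carlos 36. Eliminate Fatima.
Round 3: Priya 81, Aisha 37, Carlos 36. Priya has a majority.

Priya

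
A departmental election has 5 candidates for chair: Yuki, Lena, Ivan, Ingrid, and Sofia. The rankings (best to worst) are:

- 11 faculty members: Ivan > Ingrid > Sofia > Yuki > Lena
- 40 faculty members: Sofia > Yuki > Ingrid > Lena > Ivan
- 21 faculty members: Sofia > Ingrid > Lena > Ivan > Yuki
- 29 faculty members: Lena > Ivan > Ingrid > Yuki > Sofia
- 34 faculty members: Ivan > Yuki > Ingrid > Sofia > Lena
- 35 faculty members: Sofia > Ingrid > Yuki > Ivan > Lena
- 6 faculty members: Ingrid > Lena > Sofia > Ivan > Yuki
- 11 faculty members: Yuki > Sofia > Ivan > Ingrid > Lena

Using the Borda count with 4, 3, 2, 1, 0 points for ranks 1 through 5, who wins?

Sofia

Yuki: 11·1 + 40·3 + 21·0 + 29·1 + 34·3 + 35·2 + 6·0 + 11·4 = 376
Lena: 11·0 + 40·1 + 21·2 + 29·4 + 34·0 + 35·0 + 6·3 + 11·0 = 216
Ivan: 11·4 + 40·0 + 21·1 + 29·3 + 34·4 + 35·1 + 6·1 + 11·2 = 351
Ingrid: 11·3 + 40·2 + 21·3 + 29·2 + 34·2 + 35·3 + 6·4 + 11·1 = 442
Sofia: 11·2 + 40·4 + 21·4 + 29·0 + 34·1 + 35·4 + 6·2 + 11·3 = 485
Sofia has the highest Borda score (485).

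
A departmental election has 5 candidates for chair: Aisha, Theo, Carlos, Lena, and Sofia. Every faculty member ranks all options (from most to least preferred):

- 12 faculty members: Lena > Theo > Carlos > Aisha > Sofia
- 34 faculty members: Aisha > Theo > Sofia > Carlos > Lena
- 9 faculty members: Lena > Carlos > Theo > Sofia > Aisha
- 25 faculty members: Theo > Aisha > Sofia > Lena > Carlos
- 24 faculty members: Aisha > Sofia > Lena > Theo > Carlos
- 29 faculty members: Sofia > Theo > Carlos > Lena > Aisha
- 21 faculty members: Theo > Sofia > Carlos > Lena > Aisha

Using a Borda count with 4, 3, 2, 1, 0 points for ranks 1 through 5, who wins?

Theo

Aisha: 12·1 + 34·4 + 9·0 + 25·3 + 24·4 + 29·0 + 21·0 = 319
Theo: 12·3 + 34·3 + 9·2 + 25·4 + 24·1 + 29·3 + 21·4 = 451
Carlos: 12·2 + 34·1 + 9·3 + 25·0 + 24·0 + 29·2 + 21·2 = 185
Lena: 12·4 + 34·0 + 9·4 + 25·1 + 24·2 + 29·1 + 21·1 = 207
Sofia: 12·0 + 34·2 + 9·1 + 25·2 + 24·3 + 29·4 + 21·3 = 378
Theo has the highest Borda score (451).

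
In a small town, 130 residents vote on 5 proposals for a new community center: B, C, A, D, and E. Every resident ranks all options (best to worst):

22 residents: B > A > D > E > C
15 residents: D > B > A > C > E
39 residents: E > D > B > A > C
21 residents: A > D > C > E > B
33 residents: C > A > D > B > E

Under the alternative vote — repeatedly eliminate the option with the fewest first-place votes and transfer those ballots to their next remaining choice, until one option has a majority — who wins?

C

Round 1: B 22, C 33, A 21, D 15, E 39. Eliminate D.
Round 2: B 37, C 33, A 21, E 39. Eliminate A.
Round 3: B 37, C 54, E 39. Eliminate B.
Round 4: C 69, E 61. C has a majority.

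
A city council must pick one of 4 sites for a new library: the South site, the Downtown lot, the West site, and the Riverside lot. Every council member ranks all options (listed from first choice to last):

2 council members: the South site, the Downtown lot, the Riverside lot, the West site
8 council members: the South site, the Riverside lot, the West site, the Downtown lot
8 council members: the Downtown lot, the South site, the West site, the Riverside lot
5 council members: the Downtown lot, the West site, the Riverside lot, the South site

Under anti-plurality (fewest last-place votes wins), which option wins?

the West site

Last-place votes: the South site 5, the Downtown lot 8, the West site 2, the Riverside lot 8.
the West site is ranked last by the fewest voters, so the West site wins.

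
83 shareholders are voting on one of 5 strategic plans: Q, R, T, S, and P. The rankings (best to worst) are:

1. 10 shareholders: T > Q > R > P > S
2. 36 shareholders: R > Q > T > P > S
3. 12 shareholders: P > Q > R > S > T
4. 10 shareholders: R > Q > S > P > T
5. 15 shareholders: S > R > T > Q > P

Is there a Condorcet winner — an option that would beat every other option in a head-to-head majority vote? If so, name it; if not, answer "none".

R vs Q: 61–22 for R.
R vs T: 73–10 for R.
R vs S: 68–15 for R.
R vs P: 71–12 for R.
R beats every other option head-to-head.

R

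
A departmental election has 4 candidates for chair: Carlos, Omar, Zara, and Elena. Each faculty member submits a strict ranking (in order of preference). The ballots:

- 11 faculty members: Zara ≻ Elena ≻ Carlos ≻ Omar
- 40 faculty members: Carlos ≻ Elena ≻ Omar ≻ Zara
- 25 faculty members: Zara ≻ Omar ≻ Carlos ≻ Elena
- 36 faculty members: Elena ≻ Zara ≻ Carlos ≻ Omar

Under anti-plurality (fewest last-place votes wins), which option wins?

Carlos

Last-place votes: Carlos 0, Omar 47, Zara 40, Elena 25.
Carlos is ranked last by the fewest voters, so Carlos wins.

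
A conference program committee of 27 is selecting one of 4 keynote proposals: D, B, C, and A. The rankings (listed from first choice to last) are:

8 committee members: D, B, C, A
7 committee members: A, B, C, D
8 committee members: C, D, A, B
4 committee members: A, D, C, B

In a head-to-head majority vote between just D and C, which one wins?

C

Voters preferring D to C: 12; preferring C to D: 15.
C wins the head-to-head.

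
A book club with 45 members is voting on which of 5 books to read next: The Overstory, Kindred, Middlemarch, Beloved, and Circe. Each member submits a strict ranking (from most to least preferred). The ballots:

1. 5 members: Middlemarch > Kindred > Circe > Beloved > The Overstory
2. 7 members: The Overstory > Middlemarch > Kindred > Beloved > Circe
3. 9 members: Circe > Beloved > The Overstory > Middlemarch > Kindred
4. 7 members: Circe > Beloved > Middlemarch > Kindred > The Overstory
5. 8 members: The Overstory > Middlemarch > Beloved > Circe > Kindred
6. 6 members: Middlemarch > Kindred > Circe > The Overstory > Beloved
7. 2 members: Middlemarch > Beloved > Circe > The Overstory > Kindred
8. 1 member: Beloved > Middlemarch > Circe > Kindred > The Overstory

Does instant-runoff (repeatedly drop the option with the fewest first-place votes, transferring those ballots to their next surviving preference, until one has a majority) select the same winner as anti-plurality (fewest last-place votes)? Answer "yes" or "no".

no

Instant-runoff — R1 The Overstory 15, Kindred 0, Middlemarch 13, Beloved 1, Circe 16 (Kindred out); R2 The Overstory 15, Middlemarch 13, Beloved 1, Circe 16 (Beloved out); R3 The Overstory 15, Middlemarch 14, Circe 16 (Middlemarch out); R4 The Overstory 15, Circe 30 (Circe winner). Winner: Circe.
Anti-plurality — last-place votes: The Overstory 13, Kindred 19, Middlemarch 0, Beloved 6, Circe 7. Winner: Middlemarch.
The two methods disagree.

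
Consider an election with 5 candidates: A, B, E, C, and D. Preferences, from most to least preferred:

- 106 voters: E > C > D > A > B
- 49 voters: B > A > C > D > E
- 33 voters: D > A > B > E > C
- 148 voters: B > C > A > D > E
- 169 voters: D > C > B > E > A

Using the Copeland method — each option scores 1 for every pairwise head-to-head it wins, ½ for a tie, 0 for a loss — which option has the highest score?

C

A: loses to B, E, C, and D → score 0.
B: beats A and E; loses to C and D → score 2.
E: beats A; loses to B, C, and D → score 1.
C: beats A, B, E, and D → score 4.
D: beats A, B, and E; loses to C → score 3.
C has the best pairwise record.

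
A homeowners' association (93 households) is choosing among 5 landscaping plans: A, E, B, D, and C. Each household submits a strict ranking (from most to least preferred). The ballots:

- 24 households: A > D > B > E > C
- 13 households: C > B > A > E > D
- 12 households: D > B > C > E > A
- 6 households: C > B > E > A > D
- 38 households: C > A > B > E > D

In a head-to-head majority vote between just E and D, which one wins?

E

Voters preferring E to D: 57; preferring D to E: 36.
E wins the head-to-head.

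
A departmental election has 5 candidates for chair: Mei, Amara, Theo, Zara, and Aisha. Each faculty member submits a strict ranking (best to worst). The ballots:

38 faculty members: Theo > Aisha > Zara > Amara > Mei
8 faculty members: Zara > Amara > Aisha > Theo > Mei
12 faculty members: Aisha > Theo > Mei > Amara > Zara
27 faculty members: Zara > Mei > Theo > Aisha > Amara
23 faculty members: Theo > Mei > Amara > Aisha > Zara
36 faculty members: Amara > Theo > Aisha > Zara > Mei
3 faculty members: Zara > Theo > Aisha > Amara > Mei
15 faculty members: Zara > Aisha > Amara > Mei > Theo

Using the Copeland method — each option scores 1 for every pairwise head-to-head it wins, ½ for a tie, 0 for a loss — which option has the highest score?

Mei: loses to Amara, Theo, Zara, and Aisha → score 0.
Amara: beats Mei; loses to Theo, Zara, and Aisha → score 1.
Theo: beats Mei, Amara, Zara, and Aisha → score 4.
Zara: beats Mei and Amara; loses to Theo and Aisha → score 2.
Aisha: beats Mei, Amara, and Zara; loses to Theo → score 3.
Theo has the best pairwise record.

Theo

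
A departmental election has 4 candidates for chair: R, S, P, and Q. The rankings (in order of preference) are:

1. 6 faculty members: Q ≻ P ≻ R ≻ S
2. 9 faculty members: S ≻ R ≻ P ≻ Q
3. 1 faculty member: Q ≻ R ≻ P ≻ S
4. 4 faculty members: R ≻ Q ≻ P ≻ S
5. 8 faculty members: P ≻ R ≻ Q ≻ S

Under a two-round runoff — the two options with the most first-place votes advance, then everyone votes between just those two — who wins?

Round 1 first-place votes: R 4, S 9, P 8, Q 7.
S and P advance.
Runoff: S is preferred to P by 9 voters; P by 19.
P wins the runoff.

P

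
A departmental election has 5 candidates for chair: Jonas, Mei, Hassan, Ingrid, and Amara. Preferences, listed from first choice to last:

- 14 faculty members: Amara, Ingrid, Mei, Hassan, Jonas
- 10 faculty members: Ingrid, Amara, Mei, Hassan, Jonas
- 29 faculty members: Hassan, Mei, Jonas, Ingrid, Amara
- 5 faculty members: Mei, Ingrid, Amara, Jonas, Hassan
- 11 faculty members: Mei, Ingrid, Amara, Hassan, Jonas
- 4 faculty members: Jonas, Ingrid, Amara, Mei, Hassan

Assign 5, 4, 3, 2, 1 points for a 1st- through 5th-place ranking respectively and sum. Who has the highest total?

Mei

Jonas: 14·1 + 10·1 + 29·3 + 5·2 + 11·1 + 4·5 = 152
Mei: 14·3 + 10·3 + 29·4 + 5·5 + 11·5 + 4·2 = 276
Hassan: 14·2 + 10·2 + 29·5 + 5·1 + 11·2 + 4·1 = 224
Ingrid: 14·4 + 10·5 + 29·2 + 5·4 + 11·4 + 4·4 = 244
Amara: 14·5 + 10·4 + 29·1 + 5·3 + 11·3 + 4·3 = 199
Mei has the highest Borda score (276).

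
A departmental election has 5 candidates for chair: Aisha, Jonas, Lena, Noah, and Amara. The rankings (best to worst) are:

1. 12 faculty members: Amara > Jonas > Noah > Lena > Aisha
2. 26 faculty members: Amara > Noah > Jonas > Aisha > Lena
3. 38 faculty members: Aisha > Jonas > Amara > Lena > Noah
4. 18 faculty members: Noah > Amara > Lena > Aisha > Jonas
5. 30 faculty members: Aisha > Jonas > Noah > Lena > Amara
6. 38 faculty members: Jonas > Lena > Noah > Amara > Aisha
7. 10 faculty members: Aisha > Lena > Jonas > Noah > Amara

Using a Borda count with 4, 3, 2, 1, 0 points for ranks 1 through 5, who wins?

Jonas

Aisha: 12·0 + 26·1 + 38·4 + 18·1 + 30·4 + 38·0 + 10·4 = 356
Jonas: 12·3 + 26·2 + 38·3 + 18·0 + 30·3 + 38·4 + 10·2 = 464
Lena: 12·1 + 26·0 + 38·1 + 18·2 + 30·1 + 38·3 + 10·3 = 260
Noah: 12·2 + 26·3 + 38·0 + 18·4 + 30·2 + 38·2 + 10·1 = 320
Amara: 12·4 + 26·4 + 38·2 + 18·3 + 30·0 + 38·1 + 10·0 = 320
Jonas has the highest Borda score (464).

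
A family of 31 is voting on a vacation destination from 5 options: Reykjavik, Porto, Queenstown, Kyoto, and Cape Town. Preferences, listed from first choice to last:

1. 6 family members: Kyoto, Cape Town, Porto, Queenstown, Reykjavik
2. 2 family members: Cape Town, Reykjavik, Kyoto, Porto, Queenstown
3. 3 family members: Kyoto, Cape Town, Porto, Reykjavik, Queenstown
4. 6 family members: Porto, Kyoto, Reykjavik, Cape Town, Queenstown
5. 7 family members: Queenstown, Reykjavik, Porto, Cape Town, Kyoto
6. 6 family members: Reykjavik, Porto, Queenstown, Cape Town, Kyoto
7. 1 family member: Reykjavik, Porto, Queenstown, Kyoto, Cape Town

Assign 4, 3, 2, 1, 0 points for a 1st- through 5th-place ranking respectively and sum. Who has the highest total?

Reykjavik: 6·0 + 2·3 + 3·1 + 6·2 + 7·3 + 6·4 + 1·4 = 70
Porto: 6·2 + 2·1 + 3·2 + 6·4 + 7·2 + 6·3 + 1·3 = 79
Queenstown: 6·1 + 2·0 + 3·0 + 6·0 + 7·4 + 6·2 + 1·2 = 48
Kyoto: 6·4 + 2·2 + 3·4 + 6·3 + 7·0 + 6·0 + 1·1 = 59
Cape Town: 6·3 + 2·4 + 3·3 + 6·1 + 7·1 + 6·1 + 1·0 = 54
Porto has the highest Borda score (79).

Porto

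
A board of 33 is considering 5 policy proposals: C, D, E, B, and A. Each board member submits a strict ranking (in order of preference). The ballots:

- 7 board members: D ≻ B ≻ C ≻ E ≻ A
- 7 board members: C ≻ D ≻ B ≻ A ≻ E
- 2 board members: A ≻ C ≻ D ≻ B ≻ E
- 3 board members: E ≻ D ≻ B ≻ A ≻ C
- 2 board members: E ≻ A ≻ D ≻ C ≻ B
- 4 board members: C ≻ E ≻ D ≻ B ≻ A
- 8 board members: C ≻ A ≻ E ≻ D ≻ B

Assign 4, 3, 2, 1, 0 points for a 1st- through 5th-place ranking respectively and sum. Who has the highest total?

C: 7·2 + 7·4 + 2·3 + 3·0 + 2·1 + 4·4 + 8·4 = 98
D: 7·4 + 7·3 + 2·2 + 3·3 + 2·2 + 4·2 + 8·1 = 82
E: 7·1 + 7·0 + 2·0 + 3·4 + 2·4 + 4·3 + 8·2 = 55
B: 7·3 + 7·2 + 2·1 + 3·2 + 2·0 + 4·1 + 8·0 = 47
A: 7·0 + 7·1 + 2·4 + 3·1 + 2·3 + 4·0 + 8·3 = 48
C has the highest Borda score (98).

C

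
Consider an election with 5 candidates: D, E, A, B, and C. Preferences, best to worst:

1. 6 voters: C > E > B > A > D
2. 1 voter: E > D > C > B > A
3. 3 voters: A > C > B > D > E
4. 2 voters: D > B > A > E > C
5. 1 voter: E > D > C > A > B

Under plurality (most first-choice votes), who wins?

First-place votes: D 2, E 2, A 3, B 0, C 6.
C has the most first-place votes.

C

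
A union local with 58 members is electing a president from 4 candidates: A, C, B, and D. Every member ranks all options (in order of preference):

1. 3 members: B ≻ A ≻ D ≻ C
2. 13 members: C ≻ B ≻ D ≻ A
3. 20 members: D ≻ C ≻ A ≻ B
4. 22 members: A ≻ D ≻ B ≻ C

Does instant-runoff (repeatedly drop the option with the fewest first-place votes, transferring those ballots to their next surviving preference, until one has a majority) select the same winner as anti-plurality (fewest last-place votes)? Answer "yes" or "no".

yes

Instant-runoff — R1 A 22, C 13, B 3, D 20 (B out); R2 A 25, C 13, D 20 (C out); R3 A 25, D 33 (D winner). Winner: D.
Anti-plurality — last-place votes: A 13, C 25, B 20, D 0. Winner: D.
The two methods agree.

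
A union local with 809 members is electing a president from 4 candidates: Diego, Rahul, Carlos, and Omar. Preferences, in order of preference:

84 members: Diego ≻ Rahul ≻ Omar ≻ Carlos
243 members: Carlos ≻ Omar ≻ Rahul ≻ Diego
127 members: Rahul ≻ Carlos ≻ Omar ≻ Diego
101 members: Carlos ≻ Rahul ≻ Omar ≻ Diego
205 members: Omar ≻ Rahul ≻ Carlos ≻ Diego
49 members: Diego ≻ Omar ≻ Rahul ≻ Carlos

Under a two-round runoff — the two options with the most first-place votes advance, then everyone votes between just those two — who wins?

Round 1 first-place votes: Diego 133, Rahul 127, Carlos 344, Omar 205.
Carlos and Omar advance.
Runoff: Carlos is preferred to Omar by 471 voters; Omar by 338.
Carlos wins the runoff.

Carlos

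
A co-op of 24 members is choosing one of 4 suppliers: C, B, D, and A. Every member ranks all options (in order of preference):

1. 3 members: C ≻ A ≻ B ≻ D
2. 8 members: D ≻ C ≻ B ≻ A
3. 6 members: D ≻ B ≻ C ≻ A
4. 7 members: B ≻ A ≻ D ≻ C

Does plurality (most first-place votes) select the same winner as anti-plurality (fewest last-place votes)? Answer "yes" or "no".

no

Plurality — first-place votes: C 3, B 7, D 14, A 0. Winner: D.
Anti-plurality — last-place votes: C 7, B 0, D 3, A 14. Winner: B.
The two methods disagree.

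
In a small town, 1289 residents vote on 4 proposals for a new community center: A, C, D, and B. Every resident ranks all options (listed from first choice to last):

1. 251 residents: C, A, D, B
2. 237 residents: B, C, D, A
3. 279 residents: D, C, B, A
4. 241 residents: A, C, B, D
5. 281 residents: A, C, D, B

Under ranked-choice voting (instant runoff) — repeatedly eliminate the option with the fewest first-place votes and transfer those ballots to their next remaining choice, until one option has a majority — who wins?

C

Round 1: A 522, C 251, D 279, B 237. Eliminate B.
Round 2: A 522, C 488, D 279. Eliminate D.
Round 3: A 522, C 767. C has a majority.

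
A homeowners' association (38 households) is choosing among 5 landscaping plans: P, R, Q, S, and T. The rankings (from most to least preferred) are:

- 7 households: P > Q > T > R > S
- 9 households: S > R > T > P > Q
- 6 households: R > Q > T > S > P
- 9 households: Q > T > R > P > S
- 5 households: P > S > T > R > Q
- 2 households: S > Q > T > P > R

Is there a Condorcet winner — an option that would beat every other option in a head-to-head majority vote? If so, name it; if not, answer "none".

none

Checking pairwise contests:
R beats P 24–14.
T beats R 23–15.
P beats Q 21–17.
P beats S 21–17.
Q beats T 24–14.
Every option loses at least one head-to-head, so there is no Condorcet winner.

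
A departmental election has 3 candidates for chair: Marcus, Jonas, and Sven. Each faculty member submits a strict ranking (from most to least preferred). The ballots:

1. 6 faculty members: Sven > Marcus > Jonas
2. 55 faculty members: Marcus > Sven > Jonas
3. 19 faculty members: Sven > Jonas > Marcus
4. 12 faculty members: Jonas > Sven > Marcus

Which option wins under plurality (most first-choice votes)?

Marcus

First-place votes: Marcus 55, Jonas 12, Sven 25.
Marcus has the most first-place votes.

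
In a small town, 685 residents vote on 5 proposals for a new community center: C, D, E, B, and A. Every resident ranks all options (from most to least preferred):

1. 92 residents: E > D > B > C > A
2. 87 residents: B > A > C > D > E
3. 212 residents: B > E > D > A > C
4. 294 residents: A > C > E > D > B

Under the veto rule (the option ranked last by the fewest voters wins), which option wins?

D

Last-place votes: C 212, D 0, E 87, B 294, A 92.
D is ranked last by the fewest voters, so D wins.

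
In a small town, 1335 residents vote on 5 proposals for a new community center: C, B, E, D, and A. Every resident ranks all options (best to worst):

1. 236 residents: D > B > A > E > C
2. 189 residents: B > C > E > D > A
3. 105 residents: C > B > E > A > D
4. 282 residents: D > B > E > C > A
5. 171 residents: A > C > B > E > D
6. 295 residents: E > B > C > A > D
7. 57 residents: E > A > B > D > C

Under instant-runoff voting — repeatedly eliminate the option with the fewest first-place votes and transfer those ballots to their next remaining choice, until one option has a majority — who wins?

Round 1: C 105, B 189, E 352, D 518, A 171. Eliminate C.
Round 2: B 294, E 352, D 518, A 171. Eliminate A.
Round 3: B 465, E 352, D 518. Eliminate E.
Round 4: B 817, D 518. B has a majority.

B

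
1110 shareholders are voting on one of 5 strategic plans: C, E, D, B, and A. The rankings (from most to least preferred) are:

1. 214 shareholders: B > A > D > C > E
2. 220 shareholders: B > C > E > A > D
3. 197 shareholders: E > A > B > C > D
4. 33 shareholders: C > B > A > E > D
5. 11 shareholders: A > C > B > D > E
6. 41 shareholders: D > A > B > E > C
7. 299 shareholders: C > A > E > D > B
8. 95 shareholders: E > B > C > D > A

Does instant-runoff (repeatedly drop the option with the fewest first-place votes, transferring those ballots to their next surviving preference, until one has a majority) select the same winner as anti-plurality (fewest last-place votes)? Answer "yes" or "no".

Instant-runoff — R1 C 332, E 292, D 41, B 434, A 11 (A out); R2 C 343, E 292, D 41, B 434 (D out); R3 C 343, E 292, B 475 (E out); R4 C 343, B 767 (B winner). Winner: B.
Anti-plurality — last-place votes: C 41, E 225, D 450, B 299, A 95. Winner: C.
The two methods disagree.

no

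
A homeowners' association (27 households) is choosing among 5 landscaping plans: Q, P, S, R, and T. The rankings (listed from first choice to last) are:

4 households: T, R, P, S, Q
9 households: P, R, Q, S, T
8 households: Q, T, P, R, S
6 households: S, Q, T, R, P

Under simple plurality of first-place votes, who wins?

P

First-place votes: Q 8, P 9, S 6, R 0, T 4.
P has the most first-place votes.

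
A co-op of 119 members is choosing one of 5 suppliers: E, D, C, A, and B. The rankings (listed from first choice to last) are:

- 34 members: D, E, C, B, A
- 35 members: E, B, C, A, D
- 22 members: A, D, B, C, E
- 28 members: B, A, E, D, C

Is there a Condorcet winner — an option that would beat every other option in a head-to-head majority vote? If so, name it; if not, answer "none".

E

E vs D: 63–56 for E.
E vs C: 97–22 for E.
E vs A: 69–50 for E.
E vs B: 69–50 for E.
E beats every other option head-to-head.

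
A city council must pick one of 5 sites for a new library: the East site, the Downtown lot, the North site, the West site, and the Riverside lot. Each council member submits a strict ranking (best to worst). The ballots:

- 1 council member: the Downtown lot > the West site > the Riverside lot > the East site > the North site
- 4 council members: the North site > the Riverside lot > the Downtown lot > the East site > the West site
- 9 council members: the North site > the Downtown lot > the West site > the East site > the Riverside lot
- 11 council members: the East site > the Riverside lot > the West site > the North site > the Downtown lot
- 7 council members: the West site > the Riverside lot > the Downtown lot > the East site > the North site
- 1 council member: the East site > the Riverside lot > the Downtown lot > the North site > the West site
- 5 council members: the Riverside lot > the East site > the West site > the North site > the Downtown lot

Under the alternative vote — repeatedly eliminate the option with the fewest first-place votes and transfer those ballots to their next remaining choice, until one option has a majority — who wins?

Round 1: the East site 12, the Downtown lot 1, the North site 13, the West site 7, the Riverside lot 5. Eliminate the Downtown lot.
Round 2: the East site 12, the North site 13, the West site 8, the Riverside lot 5. Eliminate the Riverside lot.
Round 3: the East site 17, the North site 13, the West site 8. Eliminate the West site.
Round 4: the East site 25, the North site 13. The East site has a majority.

the East site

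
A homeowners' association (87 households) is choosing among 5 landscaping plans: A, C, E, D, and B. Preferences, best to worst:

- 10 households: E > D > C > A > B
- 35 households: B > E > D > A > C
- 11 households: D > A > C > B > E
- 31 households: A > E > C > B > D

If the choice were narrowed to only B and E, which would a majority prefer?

B

Voters preferring B to E: 46; preferring E to B: 41.
B wins the head-to-head.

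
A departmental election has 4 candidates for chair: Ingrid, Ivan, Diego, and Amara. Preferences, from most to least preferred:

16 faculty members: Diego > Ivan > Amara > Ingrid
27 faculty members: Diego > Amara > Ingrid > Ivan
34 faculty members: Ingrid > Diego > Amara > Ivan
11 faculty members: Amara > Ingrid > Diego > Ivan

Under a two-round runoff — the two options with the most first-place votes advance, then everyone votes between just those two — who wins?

Ingrid

Round 1 first-place votes: Ingrid 34, Ivan 0, Diego 43, Amara 11.
Diego and Ingrid advance.
Runoff: Diego is preferred to Ingrid by 43 voters; Ingrid by 45.
Ingrid wins the runoff.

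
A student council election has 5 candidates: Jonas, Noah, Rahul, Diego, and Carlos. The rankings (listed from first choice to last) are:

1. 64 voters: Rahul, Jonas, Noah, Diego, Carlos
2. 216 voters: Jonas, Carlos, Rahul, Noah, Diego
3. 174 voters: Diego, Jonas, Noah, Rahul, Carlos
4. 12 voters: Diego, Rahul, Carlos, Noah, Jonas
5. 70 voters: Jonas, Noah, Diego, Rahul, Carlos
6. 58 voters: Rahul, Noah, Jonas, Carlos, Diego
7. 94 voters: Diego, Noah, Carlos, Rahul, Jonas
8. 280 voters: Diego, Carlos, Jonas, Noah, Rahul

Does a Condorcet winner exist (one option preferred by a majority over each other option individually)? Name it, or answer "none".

Diego

Diego vs Jonas: 560–408 for Diego.
Diego vs Noah: 560–408 for Diego.
Diego vs Rahul: 630–338 for Diego.
Diego vs Carlos: 694–274 for Diego.
Diego beats every other option head-to-head.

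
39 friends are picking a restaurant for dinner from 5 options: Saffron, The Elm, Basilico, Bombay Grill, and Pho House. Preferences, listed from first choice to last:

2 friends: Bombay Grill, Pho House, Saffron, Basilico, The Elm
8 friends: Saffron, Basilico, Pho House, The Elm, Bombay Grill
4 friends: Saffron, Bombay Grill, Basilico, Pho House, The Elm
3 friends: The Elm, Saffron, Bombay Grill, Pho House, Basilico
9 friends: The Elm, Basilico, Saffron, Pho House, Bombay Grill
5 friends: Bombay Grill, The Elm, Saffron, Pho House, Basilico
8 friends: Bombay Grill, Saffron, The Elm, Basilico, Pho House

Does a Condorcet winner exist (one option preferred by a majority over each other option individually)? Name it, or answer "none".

Saffron

Saffron vs The Elm: 22–17 for Saffron.
Saffron vs Basilico: 30–9 for Saffron.
Saffron vs Bombay Grill: 24–15 for Saffron.
Saffron vs Pho House: 37–2 for Saffron.
Saffron beats every other option head-to-head.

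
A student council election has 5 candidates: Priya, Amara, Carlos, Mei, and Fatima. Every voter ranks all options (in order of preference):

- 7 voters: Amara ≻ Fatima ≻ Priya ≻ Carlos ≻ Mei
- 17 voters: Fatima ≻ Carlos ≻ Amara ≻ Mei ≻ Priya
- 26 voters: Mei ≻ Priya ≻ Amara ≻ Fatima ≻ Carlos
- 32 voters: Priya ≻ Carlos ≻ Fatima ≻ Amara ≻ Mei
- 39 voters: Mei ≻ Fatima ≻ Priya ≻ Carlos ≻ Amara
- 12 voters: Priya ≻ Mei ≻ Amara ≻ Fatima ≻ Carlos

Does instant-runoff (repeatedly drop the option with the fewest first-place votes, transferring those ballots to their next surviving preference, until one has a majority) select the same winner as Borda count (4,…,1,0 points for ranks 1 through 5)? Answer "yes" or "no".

Instant-runoff — R1 Priya 44, Amara 7, Carlos 0, Mei 65, Fatima 17 (Carlos out); R2 Priya 44, Amara 7, Mei 65, Fatima 17 (Amara out); R3 Priya 44, Mei 65, Fatima 24 (Fatima out); R4 Priya 51, Mei 82 (Mei winner). Winner: Mei.
Borda — scores: Priya 346, Amara 170, Carlos 193, Mei 313, Fatima 308. Winner: Priya.
The two methods disagree.

no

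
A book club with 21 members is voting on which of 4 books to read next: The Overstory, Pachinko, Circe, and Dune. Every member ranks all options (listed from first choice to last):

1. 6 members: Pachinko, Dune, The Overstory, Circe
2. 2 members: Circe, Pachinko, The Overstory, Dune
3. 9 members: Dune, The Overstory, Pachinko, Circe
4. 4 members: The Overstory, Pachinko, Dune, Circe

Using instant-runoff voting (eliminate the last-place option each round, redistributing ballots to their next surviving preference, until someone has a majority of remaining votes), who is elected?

Pachinko

Round 1: The Overstory 4, Pachinko 6, Circe 2, Dune 9. Eliminate Circe.
Round 2: The Overstory 4, Pachinko 8, Dune 9. Eliminate The Overstory.
Round 3: Pachinko 12, Dune 9. Pachinko has a majority.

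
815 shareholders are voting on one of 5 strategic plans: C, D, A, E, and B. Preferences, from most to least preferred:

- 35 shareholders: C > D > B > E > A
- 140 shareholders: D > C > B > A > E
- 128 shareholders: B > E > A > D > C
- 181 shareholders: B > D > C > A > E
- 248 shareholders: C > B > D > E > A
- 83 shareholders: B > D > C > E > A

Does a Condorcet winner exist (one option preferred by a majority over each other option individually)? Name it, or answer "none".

none

Checking pairwise contests:
D beats C 532–283.
B beats D 640–175.
C beats A 687–128.
C beats E 687–128.
C beats B 423–392.
Every option loses at least one head-to-head, so there is no Condorcet winner.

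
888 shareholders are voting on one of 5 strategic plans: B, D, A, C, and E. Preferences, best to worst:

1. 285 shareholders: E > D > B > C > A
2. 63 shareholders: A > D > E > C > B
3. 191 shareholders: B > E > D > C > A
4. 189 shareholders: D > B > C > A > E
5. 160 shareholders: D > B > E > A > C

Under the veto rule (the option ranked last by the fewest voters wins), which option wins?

Last-place votes: B 63, D 0, A 476, C 160, E 189.
D is ranked last by the fewest voters, so D wins.

D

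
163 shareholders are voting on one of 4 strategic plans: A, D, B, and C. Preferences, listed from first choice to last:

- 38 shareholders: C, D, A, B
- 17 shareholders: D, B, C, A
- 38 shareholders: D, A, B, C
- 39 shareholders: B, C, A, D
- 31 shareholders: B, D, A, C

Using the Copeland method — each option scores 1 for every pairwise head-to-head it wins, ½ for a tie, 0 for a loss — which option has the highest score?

D

A: loses to D, B, and C → score 0.
D: beats A, B, and C → score 3.
B: beats A and C; loses to D → score 2.
C: beats A; loses to D and B → score 1.
D has the best pairwise record.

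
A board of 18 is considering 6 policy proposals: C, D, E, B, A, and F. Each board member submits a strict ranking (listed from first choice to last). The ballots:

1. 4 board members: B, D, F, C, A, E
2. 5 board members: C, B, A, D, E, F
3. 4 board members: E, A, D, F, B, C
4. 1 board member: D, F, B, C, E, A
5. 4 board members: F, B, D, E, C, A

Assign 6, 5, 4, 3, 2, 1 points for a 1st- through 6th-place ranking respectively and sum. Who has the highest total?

C: 4·3 + 5·6 + 4·1 + 1·3 + 4·2 = 57
D: 4·5 + 5·3 + 4·4 + 1·6 + 4·4 = 73
E: 4·1 + 5·2 + 4·6 + 1·2 + 4·3 = 52
B: 4·6 + 5·5 + 4·2 + 1·4 + 4·5 = 81
A: 4·2 + 5·4 + 4·5 + 1·1 + 4·1 = 53
F: 4·4 + 5·1 + 4·3 + 1·5 + 4·6 = 62
B has the highest Borda score (81).

B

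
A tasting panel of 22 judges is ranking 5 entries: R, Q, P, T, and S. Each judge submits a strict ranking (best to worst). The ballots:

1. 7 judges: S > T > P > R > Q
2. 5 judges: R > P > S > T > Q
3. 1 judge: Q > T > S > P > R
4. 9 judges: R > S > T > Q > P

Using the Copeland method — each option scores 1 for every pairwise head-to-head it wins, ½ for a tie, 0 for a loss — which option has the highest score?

R: beats Q, P, T, and S → score 4.
Q: loses to R, P, T, and S → score 0.
P: beats Q; loses to R, T, and S → score 1.
T: beats Q and P; loses to R and S → score 2.
S: beats Q, P, and T; loses to R → score 3.
R has the best pairwise record.

R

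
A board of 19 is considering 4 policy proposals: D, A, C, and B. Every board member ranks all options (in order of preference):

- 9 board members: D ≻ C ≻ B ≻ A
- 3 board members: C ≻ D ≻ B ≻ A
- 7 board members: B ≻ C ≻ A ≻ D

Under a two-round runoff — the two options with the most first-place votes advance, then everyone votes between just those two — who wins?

D

Round 1 first-place votes: D 9, A 0, C 3, B 7.
D and B advance.
Runoff: D is preferred to B by 12 voters; B by 7.
D wins the runoff.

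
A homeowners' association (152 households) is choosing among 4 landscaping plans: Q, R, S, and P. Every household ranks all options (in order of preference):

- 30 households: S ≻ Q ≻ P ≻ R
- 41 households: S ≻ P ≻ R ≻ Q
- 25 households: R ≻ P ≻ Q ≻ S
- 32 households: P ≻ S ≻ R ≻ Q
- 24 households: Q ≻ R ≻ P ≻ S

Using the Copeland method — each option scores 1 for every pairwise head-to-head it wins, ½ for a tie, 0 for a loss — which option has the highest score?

Q: loses to R, S, and P → score 0.
R: beats Q; loses to S and P → score 1.
S: beats Q and R; loses to P → score 2.
P: beats Q, R, and S → score 3.
P has the best pairwise record.

P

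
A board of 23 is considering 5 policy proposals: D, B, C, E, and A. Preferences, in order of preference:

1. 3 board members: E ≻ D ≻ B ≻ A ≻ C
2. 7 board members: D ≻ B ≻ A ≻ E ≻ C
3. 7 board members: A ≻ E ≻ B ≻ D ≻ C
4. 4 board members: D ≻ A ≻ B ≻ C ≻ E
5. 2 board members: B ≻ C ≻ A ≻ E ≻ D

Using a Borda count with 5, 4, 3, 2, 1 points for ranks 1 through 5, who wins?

A

D: 3·4 + 7·5 + 7·2 + 4·5 + 2·1 = 83
B: 3·3 + 7·4 + 7·3 + 4·3 + 2·5 = 80
C: 3·1 + 7·1 + 7·1 + 4·2 + 2·4 = 33
E: 3·5 + 7·2 + 7·4 + 4·1 + 2·2 = 65
A: 3·2 + 7·3 + 7·5 + 4·4 + 2·3 = 84
A has the highest Borda score (84).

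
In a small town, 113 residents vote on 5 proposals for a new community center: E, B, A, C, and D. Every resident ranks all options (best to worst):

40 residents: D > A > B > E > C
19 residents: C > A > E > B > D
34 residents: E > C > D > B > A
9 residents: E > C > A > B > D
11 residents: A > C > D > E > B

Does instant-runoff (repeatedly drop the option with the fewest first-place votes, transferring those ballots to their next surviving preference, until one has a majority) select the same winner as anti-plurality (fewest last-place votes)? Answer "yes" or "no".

yes

Instant-runoff — R1 E 43, B 0, A 11, C 19, D 40 (B out); R2 E 43, A 11, C 19, D 40 (A out); R3 E 43, C 30, D 40 (C out); R4 E 62, D 51 (E winner). Winner: E.
Anti-plurality — last-place votes: E 0, B 11, A 34, C 40, D 28. Winner: E.
The two methods agree.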